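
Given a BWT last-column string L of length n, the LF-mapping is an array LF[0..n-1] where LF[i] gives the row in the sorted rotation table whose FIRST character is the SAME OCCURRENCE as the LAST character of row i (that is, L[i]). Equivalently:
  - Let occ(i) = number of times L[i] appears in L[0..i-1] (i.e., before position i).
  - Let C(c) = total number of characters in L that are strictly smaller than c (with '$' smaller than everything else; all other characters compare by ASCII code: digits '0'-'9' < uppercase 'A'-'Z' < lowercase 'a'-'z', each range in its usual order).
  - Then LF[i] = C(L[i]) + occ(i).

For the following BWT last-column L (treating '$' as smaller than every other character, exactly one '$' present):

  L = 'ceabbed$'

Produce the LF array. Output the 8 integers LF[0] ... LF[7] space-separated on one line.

Answer: 4 6 1 2 3 7 5 0

Derivation:
Char counts: '$':1, 'a':1, 'b':2, 'c':1, 'd':1, 'e':2
C (first-col start): C('$')=0, C('a')=1, C('b')=2, C('c')=4, C('d')=5, C('e')=6
L[0]='c': occ=0, LF[0]=C('c')+0=4+0=4
L[1]='e': occ=0, LF[1]=C('e')+0=6+0=6
L[2]='a': occ=0, LF[2]=C('a')+0=1+0=1
L[3]='b': occ=0, LF[3]=C('b')+0=2+0=2
L[4]='b': occ=1, LF[4]=C('b')+1=2+1=3
L[5]='e': occ=1, LF[5]=C('e')+1=6+1=7
L[6]='d': occ=0, LF[6]=C('d')+0=5+0=5
L[7]='$': occ=0, LF[7]=C('$')+0=0+0=0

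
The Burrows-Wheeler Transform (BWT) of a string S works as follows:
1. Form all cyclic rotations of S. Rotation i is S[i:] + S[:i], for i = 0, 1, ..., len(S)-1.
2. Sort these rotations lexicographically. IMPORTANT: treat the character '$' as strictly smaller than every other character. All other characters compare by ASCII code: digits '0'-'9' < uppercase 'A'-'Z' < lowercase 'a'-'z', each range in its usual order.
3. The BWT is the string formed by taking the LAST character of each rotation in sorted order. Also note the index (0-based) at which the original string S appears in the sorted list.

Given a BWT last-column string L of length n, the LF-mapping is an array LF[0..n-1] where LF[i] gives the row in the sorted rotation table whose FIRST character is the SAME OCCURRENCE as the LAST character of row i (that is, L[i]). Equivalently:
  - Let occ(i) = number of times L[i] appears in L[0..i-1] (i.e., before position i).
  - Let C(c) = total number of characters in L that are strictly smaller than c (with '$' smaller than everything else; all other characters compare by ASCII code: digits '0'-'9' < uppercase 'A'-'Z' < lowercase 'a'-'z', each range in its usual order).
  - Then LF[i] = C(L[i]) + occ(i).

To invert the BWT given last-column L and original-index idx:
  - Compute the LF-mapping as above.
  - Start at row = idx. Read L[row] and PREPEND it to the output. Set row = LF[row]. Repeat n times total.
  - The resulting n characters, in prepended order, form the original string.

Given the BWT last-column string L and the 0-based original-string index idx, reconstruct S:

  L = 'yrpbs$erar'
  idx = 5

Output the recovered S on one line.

Answer: raspberry$

Derivation:
LF mapping: 9 5 4 2 8 0 3 6 1 7
Walk LF starting at row 5, prepending L[row]:
  step 1: row=5, L[5]='$', prepend. Next row=LF[5]=0
  step 2: row=0, L[0]='y', prepend. Next row=LF[0]=9
  step 3: row=9, L[9]='r', prepend. Next row=LF[9]=7
  step 4: row=7, L[7]='r', prepend. Next row=LF[7]=6
  step 5: row=6, L[6]='e', prepend. Next row=LF[6]=3
  step 6: row=3, L[3]='b', prepend. Next row=LF[3]=2
  step 7: row=2, L[2]='p', prepend. Next row=LF[2]=4
  step 8: row=4, L[4]='s', prepend. Next row=LF[4]=8
  step 9: row=8, L[8]='a', prepend. Next row=LF[8]=1
  step 10: row=1, L[1]='r', prepend. Next row=LF[1]=5
Reversed output: raspberry$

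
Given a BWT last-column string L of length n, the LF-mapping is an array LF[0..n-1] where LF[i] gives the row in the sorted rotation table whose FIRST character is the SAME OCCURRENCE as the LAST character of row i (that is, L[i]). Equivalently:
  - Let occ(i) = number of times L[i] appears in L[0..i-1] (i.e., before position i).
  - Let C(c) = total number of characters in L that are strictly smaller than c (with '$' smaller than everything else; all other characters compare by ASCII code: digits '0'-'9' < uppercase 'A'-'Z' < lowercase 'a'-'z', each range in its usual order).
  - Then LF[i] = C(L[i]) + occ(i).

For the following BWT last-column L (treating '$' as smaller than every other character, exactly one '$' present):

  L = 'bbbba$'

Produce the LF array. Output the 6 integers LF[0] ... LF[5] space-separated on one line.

Char counts: '$':1, 'a':1, 'b':4
C (first-col start): C('$')=0, C('a')=1, C('b')=2
L[0]='b': occ=0, LF[0]=C('b')+0=2+0=2
L[1]='b': occ=1, LF[1]=C('b')+1=2+1=3
L[2]='b': occ=2, LF[2]=C('b')+2=2+2=4
L[3]='b': occ=3, LF[3]=C('b')+3=2+3=5
L[4]='a': occ=0, LF[4]=C('a')+0=1+0=1
L[5]='$': occ=0, LF[5]=C('$')+0=0+0=0

Answer: 2 3 4 5 1 0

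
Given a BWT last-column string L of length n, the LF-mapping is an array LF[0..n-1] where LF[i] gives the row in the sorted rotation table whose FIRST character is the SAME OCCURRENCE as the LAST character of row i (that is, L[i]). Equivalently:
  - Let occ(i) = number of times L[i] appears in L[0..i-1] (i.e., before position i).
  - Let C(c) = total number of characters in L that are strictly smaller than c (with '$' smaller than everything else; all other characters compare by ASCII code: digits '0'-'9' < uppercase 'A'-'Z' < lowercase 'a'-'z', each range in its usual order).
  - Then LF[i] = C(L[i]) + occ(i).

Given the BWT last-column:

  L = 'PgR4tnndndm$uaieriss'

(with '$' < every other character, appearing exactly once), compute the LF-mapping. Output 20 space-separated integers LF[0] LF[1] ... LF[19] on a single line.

Char counts: '$':1, '4':1, 'P':1, 'R':1, 'a':1, 'd':2, 'e':1, 'g':1, 'i':2, 'm':1, 'n':3, 'r':1, 's':2, 't':1, 'u':1
C (first-col start): C('$')=0, C('4')=1, C('P')=2, C('R')=3, C('a')=4, C('d')=5, C('e')=7, C('g')=8, C('i')=9, C('m')=11, C('n')=12, C('r')=15, C('s')=16, C('t')=18, C('u')=19
L[0]='P': occ=0, LF[0]=C('P')+0=2+0=2
L[1]='g': occ=0, LF[1]=C('g')+0=8+0=8
L[2]='R': occ=0, LF[2]=C('R')+0=3+0=3
L[3]='4': occ=0, LF[3]=C('4')+0=1+0=1
L[4]='t': occ=0, LF[4]=C('t')+0=18+0=18
L[5]='n': occ=0, LF[5]=C('n')+0=12+0=12
L[6]='n': occ=1, LF[6]=C('n')+1=12+1=13
L[7]='d': occ=0, LF[7]=C('d')+0=5+0=5
L[8]='n': occ=2, LF[8]=C('n')+2=12+2=14
L[9]='d': occ=1, LF[9]=C('d')+1=5+1=6
L[10]='m': occ=0, LF[10]=C('m')+0=11+0=11
L[11]='$': occ=0, LF[11]=C('$')+0=0+0=0
L[12]='u': occ=0, LF[12]=C('u')+0=19+0=19
L[13]='a': occ=0, LF[13]=C('a')+0=4+0=4
L[14]='i': occ=0, LF[14]=C('i')+0=9+0=9
L[15]='e': occ=0, LF[15]=C('e')+0=7+0=7
L[16]='r': occ=0, LF[16]=C('r')+0=15+0=15
L[17]='i': occ=1, LF[17]=C('i')+1=9+1=10
L[18]='s': occ=0, LF[18]=C('s')+0=16+0=16
L[19]='s': occ=1, LF[19]=C('s')+1=16+1=17

Answer: 2 8 3 1 18 12 13 5 14 6 11 0 19 4 9 7 15 10 16 17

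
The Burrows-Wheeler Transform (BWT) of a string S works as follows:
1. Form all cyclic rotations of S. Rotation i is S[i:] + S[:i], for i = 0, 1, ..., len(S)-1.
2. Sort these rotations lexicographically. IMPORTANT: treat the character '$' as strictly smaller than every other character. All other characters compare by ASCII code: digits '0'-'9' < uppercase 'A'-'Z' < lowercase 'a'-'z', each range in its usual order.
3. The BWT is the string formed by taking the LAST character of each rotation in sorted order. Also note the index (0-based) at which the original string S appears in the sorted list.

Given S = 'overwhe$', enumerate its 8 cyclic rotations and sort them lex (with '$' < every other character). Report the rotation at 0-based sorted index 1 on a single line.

All 8 rotations (rotation i = S[i:]+S[:i]):
  rot[0] = overwhe$
  rot[1] = verwhe$o
  rot[2] = erwhe$ov
  rot[3] = rwhe$ove
  rot[4] = whe$over
  rot[5] = he$overw
  rot[6] = e$overwh
  rot[7] = $overwhe
Sorted (with $ < everything):
  sorted[0] = $overwhe
  sorted[1] = e$overwh
  sorted[2] = erwhe$ov
  sorted[3] = he$overw
  sorted[4] = overwhe$
  sorted[5] = rwhe$ove
  sorted[6] = verwhe$o
  sorted[7] = whe$over
sorted[1] = e$overwh

Answer: e$overwh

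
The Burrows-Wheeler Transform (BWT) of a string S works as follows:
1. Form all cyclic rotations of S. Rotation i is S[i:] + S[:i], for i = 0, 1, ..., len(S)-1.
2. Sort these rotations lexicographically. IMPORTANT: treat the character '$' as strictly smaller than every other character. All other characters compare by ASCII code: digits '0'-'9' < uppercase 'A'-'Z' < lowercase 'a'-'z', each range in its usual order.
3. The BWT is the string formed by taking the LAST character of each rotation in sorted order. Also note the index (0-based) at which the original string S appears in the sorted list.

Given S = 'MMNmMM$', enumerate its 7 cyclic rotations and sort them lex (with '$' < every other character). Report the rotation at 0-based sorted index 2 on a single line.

All 7 rotations (rotation i = S[i:]+S[:i]):
  rot[0] = MMNmMM$
  rot[1] = MNmMM$M
  rot[2] = NmMM$MM
  rot[3] = mMM$MMN
  rot[4] = MM$MMNm
  rot[5] = M$MMNmM
  rot[6] = $MMNmMM
Sorted (with $ < everything):
  sorted[0] = $MMNmMM
  sorted[1] = M$MMNmM
  sorted[2] = MM$MMNm
  sorted[3] = MMNmMM$
  sorted[4] = MNmMM$M
  sorted[5] = NmMM$MM
  sorted[6] = mMM$MMN
sorted[2] = MM$MMNm

Answer: MM$MMNm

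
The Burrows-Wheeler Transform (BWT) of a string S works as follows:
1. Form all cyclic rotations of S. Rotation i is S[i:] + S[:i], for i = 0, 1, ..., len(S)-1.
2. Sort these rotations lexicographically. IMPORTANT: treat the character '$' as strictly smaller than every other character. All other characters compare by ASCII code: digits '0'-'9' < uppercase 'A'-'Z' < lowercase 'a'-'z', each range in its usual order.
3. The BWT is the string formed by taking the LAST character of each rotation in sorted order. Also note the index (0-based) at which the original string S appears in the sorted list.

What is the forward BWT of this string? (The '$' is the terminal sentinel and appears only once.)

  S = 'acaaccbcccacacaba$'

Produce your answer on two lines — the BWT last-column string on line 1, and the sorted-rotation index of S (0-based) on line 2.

Answer: abcc$ccaacaaacccab
4

Derivation:
All 18 rotations (rotation i = S[i:]+S[:i]):
  rot[0] = acaaccbcccacacaba$
  rot[1] = caaccbcccacacaba$a
  rot[2] = aaccbcccacacaba$ac
  rot[3] = accbcccacacaba$aca
  rot[4] = ccbcccacacaba$acaa
  rot[5] = cbcccacacaba$acaac
  rot[6] = bcccacacaba$acaacc
  rot[7] = cccacacaba$acaaccb
  rot[8] = ccacacaba$acaaccbc
  rot[9] = cacacaba$acaaccbcc
  rot[10] = acacaba$acaaccbccc
  rot[11] = cacaba$acaaccbccca
  rot[12] = acaba$acaaccbcccac
  rot[13] = caba$acaaccbcccaca
  rot[14] = aba$acaaccbcccacac
  rot[15] = ba$acaaccbcccacaca
  rot[16] = a$acaaccbcccacacab
  rot[17] = $acaaccbcccacacaba
Sorted (with $ < everything):
  sorted[0] = $acaaccbcccacacaba  (last char: 'a')
  sorted[1] = a$acaaccbcccacacab  (last char: 'b')
  sorted[2] = aaccbcccacacaba$ac  (last char: 'c')
  sorted[3] = aba$acaaccbcccacac  (last char: 'c')
  sorted[4] = acaaccbcccacacaba$  (last char: '$')
  sorted[5] = acaba$acaaccbcccac  (last char: 'c')
  sorted[6] = acacaba$acaaccbccc  (last char: 'c')
  sorted[7] = accbcccacacaba$aca  (last char: 'a')
  sorted[8] = ba$acaaccbcccacaca  (last char: 'a')
  sorted[9] = bcccacacaba$acaacc  (last char: 'c')
  sorted[10] = caaccbcccacacaba$a  (last char: 'a')
  sorted[11] = caba$acaaccbcccaca  (last char: 'a')
  sorted[12] = cacaba$acaaccbccca  (last char: 'a')
  sorted[13] = cacacaba$acaaccbcc  (last char: 'c')
  sorted[14] = cbcccacacaba$acaac  (last char: 'c')
  sorted[15] = ccacacaba$acaaccbc  (last char: 'c')
  sorted[16] = ccbcccacacaba$acaa  (last char: 'a')
  sorted[17] = cccacacaba$acaaccb  (last char: 'b')
Last column: abcc$ccaacaaacccab
Original string S is at sorted index 4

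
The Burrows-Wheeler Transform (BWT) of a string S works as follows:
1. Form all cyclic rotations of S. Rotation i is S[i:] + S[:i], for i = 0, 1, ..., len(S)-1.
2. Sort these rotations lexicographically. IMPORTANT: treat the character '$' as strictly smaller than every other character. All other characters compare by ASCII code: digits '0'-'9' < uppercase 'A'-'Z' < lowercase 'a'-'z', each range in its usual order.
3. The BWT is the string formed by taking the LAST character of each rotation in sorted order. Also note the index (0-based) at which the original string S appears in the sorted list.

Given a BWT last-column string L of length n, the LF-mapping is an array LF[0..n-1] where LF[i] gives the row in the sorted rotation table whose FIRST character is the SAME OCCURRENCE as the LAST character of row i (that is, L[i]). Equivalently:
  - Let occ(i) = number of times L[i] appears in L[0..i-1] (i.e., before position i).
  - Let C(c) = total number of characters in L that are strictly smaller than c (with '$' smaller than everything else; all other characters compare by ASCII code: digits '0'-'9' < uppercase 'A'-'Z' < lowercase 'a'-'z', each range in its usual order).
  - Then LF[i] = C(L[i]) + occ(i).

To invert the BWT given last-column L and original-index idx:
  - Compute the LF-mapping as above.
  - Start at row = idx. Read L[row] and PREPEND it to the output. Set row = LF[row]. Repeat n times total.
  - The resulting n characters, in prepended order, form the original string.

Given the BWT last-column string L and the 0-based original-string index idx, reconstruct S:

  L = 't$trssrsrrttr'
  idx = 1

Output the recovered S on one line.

Answer: rrssrtttrsrt$

Derivation:
LF mapping: 9 0 10 1 6 7 2 8 3 4 11 12 5
Walk LF starting at row 1, prepending L[row]:
  step 1: row=1, L[1]='$', prepend. Next row=LF[1]=0
  step 2: row=0, L[0]='t', prepend. Next row=LF[0]=9
  step 3: row=9, L[9]='r', prepend. Next row=LF[9]=4
  step 4: row=4, L[4]='s', prepend. Next row=LF[4]=6
  step 5: row=6, L[6]='r', prepend. Next row=LF[6]=2
  step 6: row=2, L[2]='t', prepend. Next row=LF[2]=10
  step 7: row=10, L[10]='t', prepend. Next row=LF[10]=11
  step 8: row=11, L[11]='t', prepend. Next row=LF[11]=12
  step 9: row=12, L[12]='r', prepend. Next row=LF[12]=5
  step 10: row=5, L[5]='s', prepend. Next row=LF[5]=7
  step 11: row=7, L[7]='s', prepend. Next row=LF[7]=8
  step 12: row=8, L[8]='r', prepend. Next row=LF[8]=3
  step 13: row=3, L[3]='r', prepend. Next row=LF[3]=1
Reversed output: rrssrtttrsrt$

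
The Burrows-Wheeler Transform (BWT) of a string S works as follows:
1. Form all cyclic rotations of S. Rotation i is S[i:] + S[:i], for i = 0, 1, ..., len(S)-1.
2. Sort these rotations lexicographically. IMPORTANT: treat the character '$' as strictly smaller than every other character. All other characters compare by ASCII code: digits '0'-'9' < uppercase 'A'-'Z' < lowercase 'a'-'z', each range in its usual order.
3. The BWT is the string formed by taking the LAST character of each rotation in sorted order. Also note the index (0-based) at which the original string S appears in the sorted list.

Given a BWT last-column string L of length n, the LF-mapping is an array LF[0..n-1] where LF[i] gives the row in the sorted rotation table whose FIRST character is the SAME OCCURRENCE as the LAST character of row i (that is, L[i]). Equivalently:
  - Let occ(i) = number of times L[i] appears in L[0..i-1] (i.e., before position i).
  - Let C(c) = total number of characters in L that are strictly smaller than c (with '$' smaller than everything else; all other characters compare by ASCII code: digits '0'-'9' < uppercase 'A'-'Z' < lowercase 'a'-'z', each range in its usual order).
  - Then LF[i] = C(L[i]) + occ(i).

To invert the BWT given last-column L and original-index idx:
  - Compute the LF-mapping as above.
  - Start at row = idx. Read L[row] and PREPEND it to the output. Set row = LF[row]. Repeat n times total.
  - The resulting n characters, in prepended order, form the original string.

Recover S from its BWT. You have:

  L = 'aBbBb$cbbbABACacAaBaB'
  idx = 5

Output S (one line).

Answer: BAbBbCacBabAabBcbBAa$

Derivation:
LF mapping: 10 4 14 5 15 0 19 16 17 18 1 6 2 9 11 20 3 12 7 13 8
Walk LF starting at row 5, prepending L[row]:
  step 1: row=5, L[5]='$', prepend. Next row=LF[5]=0
  step 2: row=0, L[0]='a', prepend. Next row=LF[0]=10
  step 3: row=10, L[10]='A', prepend. Next row=LF[10]=1
  step 4: row=1, L[1]='B', prepend. Next row=LF[1]=4
  step 5: row=4, L[4]='b', prepend. Next row=LF[4]=15
  step 6: row=15, L[15]='c', prepend. Next row=LF[15]=20
  step 7: row=20, L[20]='B', prepend. Next row=LF[20]=8
  step 8: row=8, L[8]='b', prepend. Next row=LF[8]=17
  step 9: row=17, L[17]='a', prepend. Next row=LF[17]=12
  step 10: row=12, L[12]='A', prepend. Next row=LF[12]=2
  step 11: row=2, L[2]='b', prepend. Next row=LF[2]=14
  step 12: row=14, L[14]='a', prepend. Next row=LF[14]=11
  step 13: row=11, L[11]='B', prepend. Next row=LF[11]=6
  step 14: row=6, L[6]='c', prepend. Next row=LF[6]=19
  step 15: row=19, L[19]='a', prepend. Next row=LF[19]=13
  step 16: row=13, L[13]='C', prepend. Next row=LF[13]=9
  step 17: row=9, L[9]='b', prepend. Next row=LF[9]=18
  step 18: row=18, L[18]='B', prepend. Next row=LF[18]=7
  step 19: row=7, L[7]='b', prepend. Next row=LF[7]=16
  step 20: row=16, L[16]='A', prepend. Next row=LF[16]=3
  step 21: row=3, L[3]='B', prepend. Next row=LF[3]=5
Reversed output: BAbBbCacBabAabBcbBAa$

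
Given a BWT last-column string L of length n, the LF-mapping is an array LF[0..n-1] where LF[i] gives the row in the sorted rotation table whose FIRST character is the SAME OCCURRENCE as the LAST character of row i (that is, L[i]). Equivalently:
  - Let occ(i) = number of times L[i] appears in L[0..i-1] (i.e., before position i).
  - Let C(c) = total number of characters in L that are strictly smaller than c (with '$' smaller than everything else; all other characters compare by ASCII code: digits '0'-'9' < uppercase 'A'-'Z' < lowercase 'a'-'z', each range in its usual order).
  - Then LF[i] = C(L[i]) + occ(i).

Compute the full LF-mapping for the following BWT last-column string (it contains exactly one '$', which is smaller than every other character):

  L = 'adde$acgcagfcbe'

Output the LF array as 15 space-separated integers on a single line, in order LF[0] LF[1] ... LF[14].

Answer: 1 8 9 10 0 2 5 13 6 3 14 12 7 4 11

Derivation:
Char counts: '$':1, 'a':3, 'b':1, 'c':3, 'd':2, 'e':2, 'f':1, 'g':2
C (first-col start): C('$')=0, C('a')=1, C('b')=4, C('c')=5, C('d')=8, C('e')=10, C('f')=12, C('g')=13
L[0]='a': occ=0, LF[0]=C('a')+0=1+0=1
L[1]='d': occ=0, LF[1]=C('d')+0=8+0=8
L[2]='d': occ=1, LF[2]=C('d')+1=8+1=9
L[3]='e': occ=0, LF[3]=C('e')+0=10+0=10
L[4]='$': occ=0, LF[4]=C('$')+0=0+0=0
L[5]='a': occ=1, LF[5]=C('a')+1=1+1=2
L[6]='c': occ=0, LF[6]=C('c')+0=5+0=5
L[7]='g': occ=0, LF[7]=C('g')+0=13+0=13
L[8]='c': occ=1, LF[8]=C('c')+1=5+1=6
L[9]='a': occ=2, LF[9]=C('a')+2=1+2=3
L[10]='g': occ=1, LF[10]=C('g')+1=13+1=14
L[11]='f': occ=0, LF[11]=C('f')+0=12+0=12
L[12]='c': occ=2, LF[12]=C('c')+2=5+2=7
L[13]='b': occ=0, LF[13]=C('b')+0=4+0=4
L[14]='e': occ=1, LF[14]=C('e')+1=10+1=11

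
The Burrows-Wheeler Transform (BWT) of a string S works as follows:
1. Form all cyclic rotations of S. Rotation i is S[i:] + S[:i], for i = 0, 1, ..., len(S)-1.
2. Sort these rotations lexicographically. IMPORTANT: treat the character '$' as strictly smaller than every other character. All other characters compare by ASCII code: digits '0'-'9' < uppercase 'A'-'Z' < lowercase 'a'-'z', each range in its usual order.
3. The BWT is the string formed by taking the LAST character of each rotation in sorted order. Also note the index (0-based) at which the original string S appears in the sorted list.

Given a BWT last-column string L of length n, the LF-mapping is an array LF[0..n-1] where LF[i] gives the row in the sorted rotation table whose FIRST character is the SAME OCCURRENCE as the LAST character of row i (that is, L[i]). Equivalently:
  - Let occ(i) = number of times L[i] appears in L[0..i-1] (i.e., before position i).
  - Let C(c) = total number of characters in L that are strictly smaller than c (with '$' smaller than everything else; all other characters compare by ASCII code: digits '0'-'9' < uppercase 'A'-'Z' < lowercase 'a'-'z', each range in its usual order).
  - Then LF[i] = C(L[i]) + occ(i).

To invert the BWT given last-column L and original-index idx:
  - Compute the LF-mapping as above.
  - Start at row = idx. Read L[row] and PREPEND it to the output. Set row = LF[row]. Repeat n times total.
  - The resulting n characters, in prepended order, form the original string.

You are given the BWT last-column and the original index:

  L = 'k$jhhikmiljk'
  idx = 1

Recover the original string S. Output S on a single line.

Answer: hijhikjlkmk$

Derivation:
LF mapping: 7 0 5 1 2 3 8 11 4 10 6 9
Walk LF starting at row 1, prepending L[row]:
  step 1: row=1, L[1]='$', prepend. Next row=LF[1]=0
  step 2: row=0, L[0]='k', prepend. Next row=LF[0]=7
  step 3: row=7, L[7]='m', prepend. Next row=LF[7]=11
  step 4: row=11, L[11]='k', prepend. Next row=LF[11]=9
  step 5: row=9, L[9]='l', prepend. Next row=LF[9]=10
  step 6: row=10, L[10]='j', prepend. Next row=LF[10]=6
  step 7: row=6, L[6]='k', prepend. Next row=LF[6]=8
  step 8: row=8, L[8]='i', prepend. Next row=LF[8]=4
  step 9: row=4, L[4]='h', prepend. Next row=LF[4]=2
  step 10: row=2, L[2]='j', prepend. Next row=LF[2]=5
  step 11: row=5, L[5]='i', prepend. Next row=LF[5]=3
  step 12: row=3, L[3]='h', prepend. Next row=LF[3]=1
Reversed output: hijhikjlkmk$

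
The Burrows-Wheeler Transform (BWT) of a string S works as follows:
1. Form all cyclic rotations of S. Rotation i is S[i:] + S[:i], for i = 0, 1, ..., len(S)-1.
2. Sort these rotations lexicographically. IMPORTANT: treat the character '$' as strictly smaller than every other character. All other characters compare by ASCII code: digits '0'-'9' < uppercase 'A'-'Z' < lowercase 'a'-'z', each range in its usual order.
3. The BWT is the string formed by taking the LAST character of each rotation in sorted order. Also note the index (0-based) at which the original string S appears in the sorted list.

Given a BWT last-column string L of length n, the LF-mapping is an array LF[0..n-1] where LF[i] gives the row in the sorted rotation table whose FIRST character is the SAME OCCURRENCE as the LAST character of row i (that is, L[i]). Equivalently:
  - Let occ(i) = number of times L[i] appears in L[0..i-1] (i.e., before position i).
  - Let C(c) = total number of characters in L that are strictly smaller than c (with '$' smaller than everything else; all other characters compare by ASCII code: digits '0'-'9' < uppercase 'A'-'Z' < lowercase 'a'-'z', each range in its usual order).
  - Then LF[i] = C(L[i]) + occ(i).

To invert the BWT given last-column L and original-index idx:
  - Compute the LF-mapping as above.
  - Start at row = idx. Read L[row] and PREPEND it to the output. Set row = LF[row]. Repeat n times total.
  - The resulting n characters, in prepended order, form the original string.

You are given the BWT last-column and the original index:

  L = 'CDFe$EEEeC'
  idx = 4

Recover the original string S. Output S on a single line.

LF mapping: 1 3 7 8 0 4 5 6 9 2
Walk LF starting at row 4, prepending L[row]:
  step 1: row=4, L[4]='$', prepend. Next row=LF[4]=0
  step 2: row=0, L[0]='C', prepend. Next row=LF[0]=1
  step 3: row=1, L[1]='D', prepend. Next row=LF[1]=3
  step 4: row=3, L[3]='e', prepend. Next row=LF[3]=8
  step 5: row=8, L[8]='e', prepend. Next row=LF[8]=9
  step 6: row=9, L[9]='C', prepend. Next row=LF[9]=2
  step 7: row=2, L[2]='F', prepend. Next row=LF[2]=7
  step 8: row=7, L[7]='E', prepend. Next row=LF[7]=6
  step 9: row=6, L[6]='E', prepend. Next row=LF[6]=5
  step 10: row=5, L[5]='E', prepend. Next row=LF[5]=4
Reversed output: EEEFCeeDC$

Answer: EEEFCeeDC$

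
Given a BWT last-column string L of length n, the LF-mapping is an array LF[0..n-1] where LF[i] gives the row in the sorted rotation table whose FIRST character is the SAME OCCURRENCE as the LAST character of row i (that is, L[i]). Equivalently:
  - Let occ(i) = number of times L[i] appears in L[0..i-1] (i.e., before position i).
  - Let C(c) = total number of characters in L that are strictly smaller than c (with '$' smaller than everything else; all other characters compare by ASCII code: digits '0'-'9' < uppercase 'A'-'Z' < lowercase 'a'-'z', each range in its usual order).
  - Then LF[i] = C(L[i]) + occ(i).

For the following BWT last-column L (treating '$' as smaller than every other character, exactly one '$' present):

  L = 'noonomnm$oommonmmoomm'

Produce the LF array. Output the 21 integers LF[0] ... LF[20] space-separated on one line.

Char counts: '$':1, 'm':8, 'n':4, 'o':8
C (first-col start): C('$')=0, C('m')=1, C('n')=9, C('o')=13
L[0]='n': occ=0, LF[0]=C('n')+0=9+0=9
L[1]='o': occ=0, LF[1]=C('o')+0=13+0=13
L[2]='o': occ=1, LF[2]=C('o')+1=13+1=14
L[3]='n': occ=1, LF[3]=C('n')+1=9+1=10
L[4]='o': occ=2, LF[4]=C('o')+2=13+2=15
L[5]='m': occ=0, LF[5]=C('m')+0=1+0=1
L[6]='n': occ=2, LF[6]=C('n')+2=9+2=11
L[7]='m': occ=1, LF[7]=C('m')+1=1+1=2
L[8]='$': occ=0, LF[8]=C('$')+0=0+0=0
L[9]='o': occ=3, LF[9]=C('o')+3=13+3=16
L[10]='o': occ=4, LF[10]=C('o')+4=13+4=17
L[11]='m': occ=2, LF[11]=C('m')+2=1+2=3
L[12]='m': occ=3, LF[12]=C('m')+3=1+3=4
L[13]='o': occ=5, LF[13]=C('o')+5=13+5=18
L[14]='n': occ=3, LF[14]=C('n')+3=9+3=12
L[15]='m': occ=4, LF[15]=C('m')+4=1+4=5
L[16]='m': occ=5, LF[16]=C('m')+5=1+5=6
L[17]='o': occ=6, LF[17]=C('o')+6=13+6=19
L[18]='o': occ=7, LF[18]=C('o')+7=13+7=20
L[19]='m': occ=6, LF[19]=C('m')+6=1+6=7
L[20]='m': occ=7, LF[20]=C('m')+7=1+7=8

Answer: 9 13 14 10 15 1 11 2 0 16 17 3 4 18 12 5 6 19 20 7 8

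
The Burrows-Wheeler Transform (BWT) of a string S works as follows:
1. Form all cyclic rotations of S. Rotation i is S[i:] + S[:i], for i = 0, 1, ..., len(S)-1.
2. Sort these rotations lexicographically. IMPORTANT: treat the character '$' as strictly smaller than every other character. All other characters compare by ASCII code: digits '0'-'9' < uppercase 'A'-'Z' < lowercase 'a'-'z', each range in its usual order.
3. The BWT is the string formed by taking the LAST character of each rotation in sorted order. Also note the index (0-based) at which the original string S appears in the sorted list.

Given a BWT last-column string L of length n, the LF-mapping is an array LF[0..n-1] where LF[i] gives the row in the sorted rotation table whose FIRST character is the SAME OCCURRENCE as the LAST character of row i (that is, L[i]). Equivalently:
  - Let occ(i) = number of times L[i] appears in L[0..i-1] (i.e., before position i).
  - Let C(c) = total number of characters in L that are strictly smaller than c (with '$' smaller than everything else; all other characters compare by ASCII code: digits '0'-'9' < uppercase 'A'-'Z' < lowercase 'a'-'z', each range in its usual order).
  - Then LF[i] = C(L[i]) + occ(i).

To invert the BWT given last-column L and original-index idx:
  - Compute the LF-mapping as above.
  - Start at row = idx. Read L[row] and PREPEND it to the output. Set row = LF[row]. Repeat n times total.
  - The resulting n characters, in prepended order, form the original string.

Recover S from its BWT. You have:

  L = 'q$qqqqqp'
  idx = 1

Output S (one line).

LF mapping: 2 0 3 4 5 6 7 1
Walk LF starting at row 1, prepending L[row]:
  step 1: row=1, L[1]='$', prepend. Next row=LF[1]=0
  step 2: row=0, L[0]='q', prepend. Next row=LF[0]=2
  step 3: row=2, L[2]='q', prepend. Next row=LF[2]=3
  step 4: row=3, L[3]='q', prepend. Next row=LF[3]=4
  step 5: row=4, L[4]='q', prepend. Next row=LF[4]=5
  step 6: row=5, L[5]='q', prepend. Next row=LF[5]=6
  step 7: row=6, L[6]='q', prepend. Next row=LF[6]=7
  step 8: row=7, L[7]='p', prepend. Next row=LF[7]=1
Reversed output: pqqqqqq$

Answer: pqqqqqq$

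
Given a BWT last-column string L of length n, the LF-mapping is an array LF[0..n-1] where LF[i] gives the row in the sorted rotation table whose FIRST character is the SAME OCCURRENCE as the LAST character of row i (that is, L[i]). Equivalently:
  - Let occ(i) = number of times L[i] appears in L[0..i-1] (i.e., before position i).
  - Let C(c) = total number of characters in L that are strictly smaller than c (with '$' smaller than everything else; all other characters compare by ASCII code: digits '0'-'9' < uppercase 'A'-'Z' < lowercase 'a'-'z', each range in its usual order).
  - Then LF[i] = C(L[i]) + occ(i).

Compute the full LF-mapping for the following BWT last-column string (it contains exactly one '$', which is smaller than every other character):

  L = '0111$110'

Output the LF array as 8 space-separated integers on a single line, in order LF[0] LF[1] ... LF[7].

Char counts: '$':1, '0':2, '1':5
C (first-col start): C('$')=0, C('0')=1, C('1')=3
L[0]='0': occ=0, LF[0]=C('0')+0=1+0=1
L[1]='1': occ=0, LF[1]=C('1')+0=3+0=3
L[2]='1': occ=1, LF[2]=C('1')+1=3+1=4
L[3]='1': occ=2, LF[3]=C('1')+2=3+2=5
L[4]='$': occ=0, LF[4]=C('$')+0=0+0=0
L[5]='1': occ=3, LF[5]=C('1')+3=3+3=6
L[6]='1': occ=4, LF[6]=C('1')+4=3+4=7
L[7]='0': occ=1, LF[7]=C('0')+1=1+1=2

Answer: 1 3 4 5 0 6 7 2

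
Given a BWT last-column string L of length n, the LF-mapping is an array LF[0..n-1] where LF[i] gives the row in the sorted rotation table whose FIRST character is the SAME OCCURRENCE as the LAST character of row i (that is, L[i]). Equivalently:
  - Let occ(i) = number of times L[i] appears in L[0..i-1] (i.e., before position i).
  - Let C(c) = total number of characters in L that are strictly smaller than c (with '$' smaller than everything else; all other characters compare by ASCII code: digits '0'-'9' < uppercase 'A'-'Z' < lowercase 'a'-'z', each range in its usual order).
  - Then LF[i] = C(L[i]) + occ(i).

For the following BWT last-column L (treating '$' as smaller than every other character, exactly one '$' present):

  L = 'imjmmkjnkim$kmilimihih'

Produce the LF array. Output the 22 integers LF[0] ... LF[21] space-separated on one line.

Char counts: '$':1, 'h':2, 'i':6, 'j':2, 'k':3, 'l':1, 'm':6, 'n':1
C (first-col start): C('$')=0, C('h')=1, C('i')=3, C('j')=9, C('k')=11, C('l')=14, C('m')=15, C('n')=21
L[0]='i': occ=0, LF[0]=C('i')+0=3+0=3
L[1]='m': occ=0, LF[1]=C('m')+0=15+0=15
L[2]='j': occ=0, LF[2]=C('j')+0=9+0=9
L[3]='m': occ=1, LF[3]=C('m')+1=15+1=16
L[4]='m': occ=2, LF[4]=C('m')+2=15+2=17
L[5]='k': occ=0, LF[5]=C('k')+0=11+0=11
L[6]='j': occ=1, LF[6]=C('j')+1=9+1=10
L[7]='n': occ=0, LF[7]=C('n')+0=21+0=21
L[8]='k': occ=1, LF[8]=C('k')+1=11+1=12
L[9]='i': occ=1, LF[9]=C('i')+1=3+1=4
L[10]='m': occ=3, LF[10]=C('m')+3=15+3=18
L[11]='$': occ=0, LF[11]=C('$')+0=0+0=0
L[12]='k': occ=2, LF[12]=C('k')+2=11+2=13
L[13]='m': occ=4, LF[13]=C('m')+4=15+4=19
L[14]='i': occ=2, LF[14]=C('i')+2=3+2=5
L[15]='l': occ=0, LF[15]=C('l')+0=14+0=14
L[16]='i': occ=3, LF[16]=C('i')+3=3+3=6
L[17]='m': occ=5, LF[17]=C('m')+5=15+5=20
L[18]='i': occ=4, LF[18]=C('i')+4=3+4=7
L[19]='h': occ=0, LF[19]=C('h')+0=1+0=1
L[20]='i': occ=5, LF[20]=C('i')+5=3+5=8
L[21]='h': occ=1, LF[21]=C('h')+1=1+1=2

Answer: 3 15 9 16 17 11 10 21 12 4 18 0 13 19 5 14 6 20 7 1 8 2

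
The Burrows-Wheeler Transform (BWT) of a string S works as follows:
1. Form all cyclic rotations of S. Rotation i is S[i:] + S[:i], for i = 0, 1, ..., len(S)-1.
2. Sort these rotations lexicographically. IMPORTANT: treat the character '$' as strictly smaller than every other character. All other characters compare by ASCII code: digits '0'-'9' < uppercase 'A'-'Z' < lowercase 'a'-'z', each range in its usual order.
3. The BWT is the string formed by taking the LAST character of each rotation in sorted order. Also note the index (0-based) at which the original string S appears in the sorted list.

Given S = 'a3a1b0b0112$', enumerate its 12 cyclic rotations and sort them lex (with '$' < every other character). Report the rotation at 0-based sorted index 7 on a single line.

Answer: 3a1b0b0112$a

Derivation:
All 12 rotations (rotation i = S[i:]+S[:i]):
  rot[0] = a3a1b0b0112$
  rot[1] = 3a1b0b0112$a
  rot[2] = a1b0b0112$a3
  rot[3] = 1b0b0112$a3a
  rot[4] = b0b0112$a3a1
  rot[5] = 0b0112$a3a1b
  rot[6] = b0112$a3a1b0
  rot[7] = 0112$a3a1b0b
  rot[8] = 112$a3a1b0b0
  rot[9] = 12$a3a1b0b01
  rot[10] = 2$a3a1b0b011
  rot[11] = $a3a1b0b0112
Sorted (with $ < everything):
  sorted[0] = $a3a1b0b0112
  sorted[1] = 0112$a3a1b0b
  sorted[2] = 0b0112$a3a1b
  sorted[3] = 112$a3a1b0b0
  sorted[4] = 12$a3a1b0b01
  sorted[5] = 1b0b0112$a3a
  sorted[6] = 2$a3a1b0b011
  sorted[7] = 3a1b0b0112$a
  sorted[8] = a1b0b0112$a3
  sorted[9] = a3a1b0b0112$
  sorted[10] = b0112$a3a1b0
  sorted[11] = b0b0112$a3a1
sorted[7] = 3a1b0b0112$a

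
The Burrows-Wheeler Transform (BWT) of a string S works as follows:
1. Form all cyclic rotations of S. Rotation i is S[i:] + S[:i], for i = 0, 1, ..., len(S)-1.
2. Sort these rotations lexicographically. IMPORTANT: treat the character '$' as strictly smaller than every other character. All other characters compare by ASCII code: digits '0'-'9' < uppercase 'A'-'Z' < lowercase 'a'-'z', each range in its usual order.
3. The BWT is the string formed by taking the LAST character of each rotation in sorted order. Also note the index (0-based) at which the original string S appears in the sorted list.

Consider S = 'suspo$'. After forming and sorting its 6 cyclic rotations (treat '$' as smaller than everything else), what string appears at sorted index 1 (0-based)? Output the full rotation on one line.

All 6 rotations (rotation i = S[i:]+S[:i]):
  rot[0] = suspo$
  rot[1] = uspo$s
  rot[2] = spo$su
  rot[3] = po$sus
  rot[4] = o$susp
  rot[5] = $suspo
Sorted (with $ < everything):
  sorted[0] = $suspo
  sorted[1] = o$susp
  sorted[2] = po$sus
  sorted[3] = spo$su
  sorted[4] = suspo$
  sorted[5] = uspo$s
sorted[1] = o$susp

Answer: o$susp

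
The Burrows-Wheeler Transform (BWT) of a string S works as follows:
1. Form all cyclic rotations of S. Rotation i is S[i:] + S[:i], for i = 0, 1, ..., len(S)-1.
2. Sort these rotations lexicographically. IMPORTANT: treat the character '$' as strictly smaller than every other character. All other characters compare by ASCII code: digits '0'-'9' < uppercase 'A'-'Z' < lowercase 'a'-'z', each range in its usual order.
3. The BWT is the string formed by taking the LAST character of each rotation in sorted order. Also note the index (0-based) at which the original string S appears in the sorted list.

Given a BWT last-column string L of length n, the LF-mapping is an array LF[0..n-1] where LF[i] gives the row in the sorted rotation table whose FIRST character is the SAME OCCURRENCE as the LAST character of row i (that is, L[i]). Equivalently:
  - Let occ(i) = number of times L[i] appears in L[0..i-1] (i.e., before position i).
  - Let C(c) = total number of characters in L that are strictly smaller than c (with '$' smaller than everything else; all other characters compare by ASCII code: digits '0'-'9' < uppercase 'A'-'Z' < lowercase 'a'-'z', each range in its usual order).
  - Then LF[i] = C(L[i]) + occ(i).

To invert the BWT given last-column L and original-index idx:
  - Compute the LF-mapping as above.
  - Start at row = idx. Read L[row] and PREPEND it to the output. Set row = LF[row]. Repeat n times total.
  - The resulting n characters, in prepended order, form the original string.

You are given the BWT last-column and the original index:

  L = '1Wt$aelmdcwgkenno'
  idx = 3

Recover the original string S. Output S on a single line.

LF mapping: 1 2 15 0 3 6 10 11 5 4 16 8 9 7 12 13 14
Walk LF starting at row 3, prepending L[row]:
  step 1: row=3, L[3]='$', prepend. Next row=LF[3]=0
  step 2: row=0, L[0]='1', prepend. Next row=LF[0]=1
  step 3: row=1, L[1]='W', prepend. Next row=LF[1]=2
  step 4: row=2, L[2]='t', prepend. Next row=LF[2]=15
  step 5: row=15, L[15]='n', prepend. Next row=LF[15]=13
  step 6: row=13, L[13]='e', prepend. Next row=LF[13]=7
  step 7: row=7, L[7]='m', prepend. Next row=LF[7]=11
  step 8: row=11, L[11]='g', prepend. Next row=LF[11]=8
  step 9: row=8, L[8]='d', prepend. Next row=LF[8]=5
  step 10: row=5, L[5]='e', prepend. Next row=LF[5]=6
  step 11: row=6, L[6]='l', prepend. Next row=LF[6]=10
  step 12: row=10, L[10]='w', prepend. Next row=LF[10]=16
  step 13: row=16, L[16]='o', prepend. Next row=LF[16]=14
  step 14: row=14, L[14]='n', prepend. Next row=LF[14]=12
  step 15: row=12, L[12]='k', prepend. Next row=LF[12]=9
  step 16: row=9, L[9]='c', prepend. Next row=LF[9]=4
  step 17: row=4, L[4]='a', prepend. Next row=LF[4]=3
Reversed output: acknowledgmentW1$

Answer: acknowledgmentW1$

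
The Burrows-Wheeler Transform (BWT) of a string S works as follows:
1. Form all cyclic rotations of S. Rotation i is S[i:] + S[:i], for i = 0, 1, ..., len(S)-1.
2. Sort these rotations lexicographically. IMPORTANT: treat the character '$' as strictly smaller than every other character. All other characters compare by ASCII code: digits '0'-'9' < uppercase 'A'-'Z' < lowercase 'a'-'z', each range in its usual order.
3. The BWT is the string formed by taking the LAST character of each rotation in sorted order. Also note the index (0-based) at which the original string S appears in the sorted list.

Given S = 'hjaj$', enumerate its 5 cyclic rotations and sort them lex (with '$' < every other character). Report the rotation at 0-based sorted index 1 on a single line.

All 5 rotations (rotation i = S[i:]+S[:i]):
  rot[0] = hjaj$
  rot[1] = jaj$h
  rot[2] = aj$hj
  rot[3] = j$hja
  rot[4] = $hjaj
Sorted (with $ < everything):
  sorted[0] = $hjaj
  sorted[1] = aj$hj
  sorted[2] = hjaj$
  sorted[3] = j$hja
  sorted[4] = jaj$h
sorted[1] = aj$hj

Answer: aj$hj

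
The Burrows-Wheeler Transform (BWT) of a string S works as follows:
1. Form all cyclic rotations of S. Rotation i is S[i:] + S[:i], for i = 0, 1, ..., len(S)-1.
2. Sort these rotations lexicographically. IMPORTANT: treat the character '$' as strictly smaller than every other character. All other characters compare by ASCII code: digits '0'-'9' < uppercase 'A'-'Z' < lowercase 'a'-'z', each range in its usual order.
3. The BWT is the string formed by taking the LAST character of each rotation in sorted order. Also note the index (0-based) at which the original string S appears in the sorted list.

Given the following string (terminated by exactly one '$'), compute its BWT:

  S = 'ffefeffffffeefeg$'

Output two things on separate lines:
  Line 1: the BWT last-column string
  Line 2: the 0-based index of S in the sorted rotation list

All 17 rotations (rotation i = S[i:]+S[:i]):
  rot[0] = ffefeffffffeefeg$
  rot[1] = fefeffffffeefeg$f
  rot[2] = efeffffffeefeg$ff
  rot[3] = feffffffeefeg$ffe
  rot[4] = effffffeefeg$ffef
  rot[5] = ffffffeefeg$ffefe
  rot[6] = fffffeefeg$ffefef
  rot[7] = ffffeefeg$ffefeff
  rot[8] = fffeefeg$ffefefff
  rot[9] = ffeefeg$ffefeffff
  rot[10] = feefeg$ffefefffff
  rot[11] = eefeg$ffefeffffff
  rot[12] = efeg$ffefeffffffe
  rot[13] = feg$ffefeffffffee
  rot[14] = eg$ffefeffffffeef
  rot[15] = g$ffefeffffffeefe
  rot[16] = $ffefeffffffeefeg
Sorted (with $ < everything):
  sorted[0] = $ffefeffffffeefeg  (last char: 'g')
  sorted[1] = eefeg$ffefeffffff  (last char: 'f')
  sorted[2] = efeffffffeefeg$ff  (last char: 'f')
  sorted[3] = efeg$ffefeffffffe  (last char: 'e')
  sorted[4] = effffffeefeg$ffef  (last char: 'f')
  sorted[5] = eg$ffefeffffffeef  (last char: 'f')
  sorted[6] = feefeg$ffefefffff  (last char: 'f')
  sorted[7] = fefeffffffeefeg$f  (last char: 'f')
  sorted[8] = feffffffeefeg$ffe  (last char: 'e')
  sorted[9] = feg$ffefeffffffee  (last char: 'e')
  sorted[10] = ffeefeg$ffefeffff  (last char: 'f')
  sorted[11] = ffefeffffffeefeg$  (last char: '$')
  sorted[12] = fffeefeg$ffefefff  (last char: 'f')
  sorted[13] = ffffeefeg$ffefeff  (last char: 'f')
  sorted[14] = fffffeefeg$ffefef  (last char: 'f')
  sorted[15] = ffffffeefeg$ffefe  (last char: 'e')
  sorted[16] = g$ffefeffffffeefe  (last char: 'e')
Last column: gffeffffeef$fffee
Original string S is at sorted index 11

Answer: gffeffffeef$fffee
11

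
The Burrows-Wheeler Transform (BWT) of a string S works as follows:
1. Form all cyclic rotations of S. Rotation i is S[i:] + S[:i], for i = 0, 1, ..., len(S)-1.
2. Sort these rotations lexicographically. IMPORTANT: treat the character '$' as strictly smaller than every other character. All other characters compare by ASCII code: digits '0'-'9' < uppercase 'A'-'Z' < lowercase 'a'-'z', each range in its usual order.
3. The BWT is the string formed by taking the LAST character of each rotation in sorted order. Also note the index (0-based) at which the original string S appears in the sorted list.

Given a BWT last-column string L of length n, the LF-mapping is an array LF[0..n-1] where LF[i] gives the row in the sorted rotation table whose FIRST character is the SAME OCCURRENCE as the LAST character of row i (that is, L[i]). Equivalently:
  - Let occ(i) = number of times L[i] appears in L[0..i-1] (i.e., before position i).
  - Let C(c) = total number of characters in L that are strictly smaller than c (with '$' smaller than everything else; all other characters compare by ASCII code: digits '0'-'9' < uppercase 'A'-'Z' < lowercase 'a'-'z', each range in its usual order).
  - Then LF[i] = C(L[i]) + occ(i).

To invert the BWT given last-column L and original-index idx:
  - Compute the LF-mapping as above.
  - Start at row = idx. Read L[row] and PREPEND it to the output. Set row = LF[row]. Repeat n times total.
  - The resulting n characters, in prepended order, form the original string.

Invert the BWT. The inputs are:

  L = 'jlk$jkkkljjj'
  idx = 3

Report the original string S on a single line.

Answer: jkkjlkkjjlj$

Derivation:
LF mapping: 1 10 6 0 2 7 8 9 11 3 4 5
Walk LF starting at row 3, prepending L[row]:
  step 1: row=3, L[3]='$', prepend. Next row=LF[3]=0
  step 2: row=0, L[0]='j', prepend. Next row=LF[0]=1
  step 3: row=1, L[1]='l', prepend. Next row=LF[1]=10
  step 4: row=10, L[10]='j', prepend. Next row=LF[10]=4
  step 5: row=4, L[4]='j', prepend. Next row=LF[4]=2
  step 6: row=2, L[2]='k', prepend. Next row=LF[2]=6
  step 7: row=6, L[6]='k', prepend. Next row=LF[6]=8
  step 8: row=8, L[8]='l', prepend. Next row=LF[8]=11
  step 9: row=11, L[11]='j', prepend. Next row=LF[11]=5
  step 10: row=5, L[5]='k', prepend. Next row=LF[5]=7
  step 11: row=7, L[7]='k', prepend. Next row=LF[7]=9
  step 12: row=9, L[9]='j', prepend. Next row=LF[9]=3
Reversed output: jkkjlkkjjlj$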